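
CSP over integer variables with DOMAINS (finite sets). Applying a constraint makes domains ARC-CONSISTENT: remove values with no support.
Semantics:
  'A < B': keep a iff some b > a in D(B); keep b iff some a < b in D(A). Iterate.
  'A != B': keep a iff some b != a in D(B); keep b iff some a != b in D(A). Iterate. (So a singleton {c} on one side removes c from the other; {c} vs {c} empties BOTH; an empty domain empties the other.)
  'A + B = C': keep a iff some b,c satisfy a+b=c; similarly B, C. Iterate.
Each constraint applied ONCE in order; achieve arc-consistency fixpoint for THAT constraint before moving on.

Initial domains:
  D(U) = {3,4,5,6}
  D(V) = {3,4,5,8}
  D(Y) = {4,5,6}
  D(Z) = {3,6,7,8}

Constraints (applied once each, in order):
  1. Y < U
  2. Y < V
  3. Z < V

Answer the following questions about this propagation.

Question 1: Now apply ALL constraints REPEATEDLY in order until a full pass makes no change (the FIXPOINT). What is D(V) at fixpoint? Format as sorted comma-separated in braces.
pass 0 (initial): D(V)={3,4,5,8}
pass 1: U {3,4,5,6}->{5,6}; V {3,4,5,8}->{5,8}; Y {4,5,6}->{4,5}; Z {3,6,7,8}->{3,6,7}
pass 2: no change
Fixpoint after 2 passes: D(V) = {5,8}

Answer: {5,8}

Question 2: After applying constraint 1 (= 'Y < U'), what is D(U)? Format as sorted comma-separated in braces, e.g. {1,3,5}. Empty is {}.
Constraint 1 (Y < U) on D(Y)={4,5,6} D(U)={3,4,5,6}: Y {4,5,6}->{4,5}; U {3,4,5,6}->{5,6}
So after constraint 1: D(U) = {5,6}

Answer: {5,6}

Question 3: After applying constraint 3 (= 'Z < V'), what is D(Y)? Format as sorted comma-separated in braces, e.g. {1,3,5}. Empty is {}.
Constraint 1 (Y < U) on D(Y)={4,5,6} D(U)={3,4,5,6}: Y {4,5,6}->{4,5}; U {3,4,5,6}->{5,6}
Constraint 2 (Y < V) on D(Y)={4,5} D(V)={3,4,5,8}: V {3,4,5,8}->{5,8}
Constraint 3 (Z < V) on D(Z)={3,6,7,8} D(V)={5,8}: Z {3,6,7,8}->{3,6,7}
So after constraint 3: D(Y) = {4,5}

Answer: {4,5}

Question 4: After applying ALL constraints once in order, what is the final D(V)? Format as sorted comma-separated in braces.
Answer: {5,8}

Derivation:
Constraint 1 (Y < U) on D(Y)={4,5,6} D(U)={3,4,5,6}: Y {4,5,6}->{4,5}; U {3,4,5,6}->{5,6}
Constraint 2 (Y < V) on D(Y)={4,5} D(V)={3,4,5,8}: V {3,4,5,8}->{5,8}
Constraint 3 (Z < V) on D(Z)={3,6,7,8} D(V)={5,8}: Z {3,6,7,8}->{3,6,7}
So after all 3 constraints: D(V) = {5,8}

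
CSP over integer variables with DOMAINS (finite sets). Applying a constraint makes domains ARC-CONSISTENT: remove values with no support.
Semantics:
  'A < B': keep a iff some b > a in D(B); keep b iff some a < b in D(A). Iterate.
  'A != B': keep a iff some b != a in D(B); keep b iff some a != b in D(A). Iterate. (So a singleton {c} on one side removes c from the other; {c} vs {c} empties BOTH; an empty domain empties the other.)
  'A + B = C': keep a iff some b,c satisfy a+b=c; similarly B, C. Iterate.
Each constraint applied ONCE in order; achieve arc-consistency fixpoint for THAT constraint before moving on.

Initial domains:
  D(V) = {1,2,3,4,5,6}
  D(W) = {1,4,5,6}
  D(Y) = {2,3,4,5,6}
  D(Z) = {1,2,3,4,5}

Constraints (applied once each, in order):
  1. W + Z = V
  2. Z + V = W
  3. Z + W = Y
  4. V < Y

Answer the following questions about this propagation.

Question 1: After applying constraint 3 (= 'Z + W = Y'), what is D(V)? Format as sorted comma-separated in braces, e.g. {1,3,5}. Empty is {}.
Answer: {2,3,4}

Derivation:
Constraint 1 (W + Z = V) on D(W)={1,4,5,6} D(Z)={1,2,3,4,5} D(V)={1,2,3,4,5,6}: W {1,4,5,6}->{1,4,5}; V {1,2,3,4,5,6}->{2,3,4,5,6}
Constraint 2 (Z + V = W) on D(Z)={1,2,3,4,5} D(V)={2,3,4,5,6} D(W)={1,4,5}: Z {1,2,3,4,5}->{1,2,3}; V {2,3,4,5,6}->{2,3,4}; W {1,4,5}->{4,5}
Constraint 3 (Z + W = Y) on D(Z)={1,2,3} D(W)={4,5} D(Y)={2,3,4,5,6}: Z {1,2,3}->{1,2}; Y {2,3,4,5,6}->{5,6}
So after constraint 3: D(V) = {2,3,4}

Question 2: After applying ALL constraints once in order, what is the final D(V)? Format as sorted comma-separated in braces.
Constraint 1 (W + Z = V) on D(W)={1,4,5,6} D(Z)={1,2,3,4,5} D(V)={1,2,3,4,5,6}: W {1,4,5,6}->{1,4,5}; V {1,2,3,4,5,6}->{2,3,4,5,6}
Constraint 2 (Z + V = W) on D(Z)={1,2,3,4,5} D(V)={2,3,4,5,6} D(W)={1,4,5}: Z {1,2,3,4,5}->{1,2,3}; V {2,3,4,5,6}->{2,3,4}; W {1,4,5}->{4,5}
Constraint 3 (Z + W = Y) on D(Z)={1,2,3} D(W)={4,5} D(Y)={2,3,4,5,6}: Z {1,2,3}->{1,2}; Y {2,3,4,5,6}->{5,6}
Constraint 4 (V < Y) on D(V)={2,3,4} D(Y)={5,6}: no change
So after all 4 constraints: D(V) = {2,3,4}

Answer: {2,3,4}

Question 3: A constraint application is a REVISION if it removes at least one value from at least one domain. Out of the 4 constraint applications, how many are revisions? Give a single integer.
Constraint 1 (W + Z = V) on D(W)={1,4,5,6} D(Z)={1,2,3,4,5} D(V)={1,2,3,4,5,6}: W {1,4,5,6}->{1,4,5}; V {1,2,3,4,5,6}->{2,3,4,5,6} => REVISION
Constraint 2 (Z + V = W) on D(Z)={1,2,3,4,5} D(V)={2,3,4,5,6} D(W)={1,4,5}: Z {1,2,3,4,5}->{1,2,3}; V {2,3,4,5,6}->{2,3,4}; W {1,4,5}->{4,5} => REVISION
Constraint 3 (Z + W = Y) on D(Z)={1,2,3} D(W)={4,5} D(Y)={2,3,4,5,6}: Z {1,2,3}->{1,2}; Y {2,3,4,5,6}->{5,6} => REVISION
Constraint 4 (V < Y) on D(V)={2,3,4} D(Y)={5,6}: no change => not a revision
Total revisions = 3

Answer: 3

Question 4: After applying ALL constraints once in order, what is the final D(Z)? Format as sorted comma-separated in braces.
Answer: {1,2}

Derivation:
Constraint 1 (W + Z = V) on D(W)={1,4,5,6} D(Z)={1,2,3,4,5} D(V)={1,2,3,4,5,6}: W {1,4,5,6}->{1,4,5}; V {1,2,3,4,5,6}->{2,3,4,5,6}
Constraint 2 (Z + V = W) on D(Z)={1,2,3,4,5} D(V)={2,3,4,5,6} D(W)={1,4,5}: Z {1,2,3,4,5}->{1,2,3}; V {2,3,4,5,6}->{2,3,4}; W {1,4,5}->{4,5}
Constraint 3 (Z + W = Y) on D(Z)={1,2,3} D(W)={4,5} D(Y)={2,3,4,5,6}: Z {1,2,3}->{1,2}; Y {2,3,4,5,6}->{5,6}
Constraint 4 (V < Y) on D(V)={2,3,4} D(Y)={5,6}: no change
So after all 4 constraints: D(Z) = {1,2}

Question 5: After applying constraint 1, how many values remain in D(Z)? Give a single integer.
Answer: 5

Derivation:
Constraint 1 (W + Z = V) on D(W)={1,4,5,6} D(Z)={1,2,3,4,5} D(V)={1,2,3,4,5,6}: W {1,4,5,6}->{1,4,5}; V {1,2,3,4,5,6}->{2,3,4,5,6}
So after constraint 1: D(Z)={1,2,3,4,5}, size = 5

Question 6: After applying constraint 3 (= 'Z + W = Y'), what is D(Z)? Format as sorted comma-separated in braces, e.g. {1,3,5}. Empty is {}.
Constraint 1 (W + Z = V) on D(W)={1,4,5,6} D(Z)={1,2,3,4,5} D(V)={1,2,3,4,5,6}: W {1,4,5,6}->{1,4,5}; V {1,2,3,4,5,6}->{2,3,4,5,6}
Constraint 2 (Z + V = W) on D(Z)={1,2,3,4,5} D(V)={2,3,4,5,6} D(W)={1,4,5}: Z {1,2,3,4,5}->{1,2,3}; V {2,3,4,5,6}->{2,3,4}; W {1,4,5}->{4,5}
Constraint 3 (Z + W = Y) on D(Z)={1,2,3} D(W)={4,5} D(Y)={2,3,4,5,6}: Z {1,2,3}->{1,2}; Y {2,3,4,5,6}->{5,6}
So after constraint 3: D(Z) = {1,2}

Answer: {1,2}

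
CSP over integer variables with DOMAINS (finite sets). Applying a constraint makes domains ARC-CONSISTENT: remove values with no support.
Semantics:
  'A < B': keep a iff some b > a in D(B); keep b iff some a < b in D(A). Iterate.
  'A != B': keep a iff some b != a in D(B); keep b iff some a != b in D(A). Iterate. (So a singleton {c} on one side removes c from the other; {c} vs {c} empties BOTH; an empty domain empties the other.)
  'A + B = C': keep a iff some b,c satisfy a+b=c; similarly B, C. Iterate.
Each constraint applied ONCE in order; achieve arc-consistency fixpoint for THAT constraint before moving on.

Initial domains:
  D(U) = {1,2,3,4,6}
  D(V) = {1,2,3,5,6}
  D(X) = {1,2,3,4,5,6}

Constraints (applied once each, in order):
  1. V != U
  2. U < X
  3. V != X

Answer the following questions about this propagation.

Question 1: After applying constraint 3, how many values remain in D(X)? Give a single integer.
Answer: 5

Derivation:
Constraint 1 (V != U) on D(V)={1,2,3,5,6} D(U)={1,2,3,4,6}: no change
Constraint 2 (U < X) on D(U)={1,2,3,4,6} D(X)={1,2,3,4,5,6}: U {1,2,3,4,6}->{1,2,3,4}; X {1,2,3,4,5,6}->{2,3,4,5,6}
Constraint 3 (V != X) on D(V)={1,2,3,5,6} D(X)={2,3,4,5,6}: no change
So after constraint 3: D(X)={2,3,4,5,6}, size = 5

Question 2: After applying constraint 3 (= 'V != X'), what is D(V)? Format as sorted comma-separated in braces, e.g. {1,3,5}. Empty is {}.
Answer: {1,2,3,5,6}

Derivation:
Constraint 1 (V != U) on D(V)={1,2,3,5,6} D(U)={1,2,3,4,6}: no change
Constraint 2 (U < X) on D(U)={1,2,3,4,6} D(X)={1,2,3,4,5,6}: U {1,2,3,4,6}->{1,2,3,4}; X {1,2,3,4,5,6}->{2,3,4,5,6}
Constraint 3 (V != X) on D(V)={1,2,3,5,6} D(X)={2,3,4,5,6}: no change
So after constraint 3: D(V) = {1,2,3,5,6}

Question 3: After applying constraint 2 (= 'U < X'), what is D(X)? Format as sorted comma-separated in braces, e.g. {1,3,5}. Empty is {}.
Answer: {2,3,4,5,6}

Derivation:
Constraint 1 (V != U) on D(V)={1,2,3,5,6} D(U)={1,2,3,4,6}: no change
Constraint 2 (U < X) on D(U)={1,2,3,4,6} D(X)={1,2,3,4,5,6}: U {1,2,3,4,6}->{1,2,3,4}; X {1,2,3,4,5,6}->{2,3,4,5,6}
So after constraint 2: D(X) = {2,3,4,5,6}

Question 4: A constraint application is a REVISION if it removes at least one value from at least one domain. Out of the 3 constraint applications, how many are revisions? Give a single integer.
Answer: 1

Derivation:
Constraint 1 (V != U) on D(V)={1,2,3,5,6} D(U)={1,2,3,4,6}: no change => not a revision
Constraint 2 (U < X) on D(U)={1,2,3,4,6} D(X)={1,2,3,4,5,6}: U {1,2,3,4,6}->{1,2,3,4}; X {1,2,3,4,5,6}->{2,3,4,5,6} => REVISION
Constraint 3 (V != X) on D(V)={1,2,3,5,6} D(X)={2,3,4,5,6}: no change => not a revision
Total revisions = 1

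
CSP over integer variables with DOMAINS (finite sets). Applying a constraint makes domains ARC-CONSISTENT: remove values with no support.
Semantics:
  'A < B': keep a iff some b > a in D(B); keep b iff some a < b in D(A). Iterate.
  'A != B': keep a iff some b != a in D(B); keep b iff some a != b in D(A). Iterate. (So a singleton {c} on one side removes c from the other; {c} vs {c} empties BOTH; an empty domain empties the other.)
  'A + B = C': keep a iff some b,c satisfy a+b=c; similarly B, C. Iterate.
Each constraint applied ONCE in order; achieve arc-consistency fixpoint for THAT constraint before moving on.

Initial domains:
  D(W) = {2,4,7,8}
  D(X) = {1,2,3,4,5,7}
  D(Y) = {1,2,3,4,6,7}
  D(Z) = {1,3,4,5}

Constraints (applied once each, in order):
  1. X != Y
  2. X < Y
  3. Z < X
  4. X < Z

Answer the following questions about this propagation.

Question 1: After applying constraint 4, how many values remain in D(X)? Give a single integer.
Constraint 1 (X != Y) on D(X)={1,2,3,4,5,7} D(Y)={1,2,3,4,6,7}: no change
Constraint 2 (X < Y) on D(X)={1,2,3,4,5,7} D(Y)={1,2,3,4,6,7}: X {1,2,3,4,5,7}->{1,2,3,4,5}; Y {1,2,3,4,6,7}->{2,3,4,6,7}
Constraint 3 (Z < X) on D(Z)={1,3,4,5} D(X)={1,2,3,4,5}: Z {1,3,4,5}->{1,3,4}; X {1,2,3,4,5}->{2,3,4,5}
Constraint 4 (X < Z) on D(X)={2,3,4,5} D(Z)={1,3,4}: X {2,3,4,5}->{2,3}; Z {1,3,4}->{3,4}
So after constraint 4: D(X)={2,3}, size = 2

Answer: 2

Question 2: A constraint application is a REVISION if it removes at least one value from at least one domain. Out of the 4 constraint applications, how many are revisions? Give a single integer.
Constraint 1 (X != Y) on D(X)={1,2,3,4,5,7} D(Y)={1,2,3,4,6,7}: no change => not a revision
Constraint 2 (X < Y) on D(X)={1,2,3,4,5,7} D(Y)={1,2,3,4,6,7}: X {1,2,3,4,5,7}->{1,2,3,4,5}; Y {1,2,3,4,6,7}->{2,3,4,6,7} => REVISION
Constraint 3 (Z < X) on D(Z)={1,3,4,5} D(X)={1,2,3,4,5}: Z {1,3,4,5}->{1,3,4}; X {1,2,3,4,5}->{2,3,4,5} => REVISION
Constraint 4 (X < Z) on D(X)={2,3,4,5} D(Z)={1,3,4}: X {2,3,4,5}->{2,3}; Z {1,3,4}->{3,4} => REVISION
Total revisions = 3

Answer: 3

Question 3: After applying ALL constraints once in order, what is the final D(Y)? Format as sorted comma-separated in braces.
Answer: {2,3,4,6,7}

Derivation:
Constraint 1 (X != Y) on D(X)={1,2,3,4,5,7} D(Y)={1,2,3,4,6,7}: no change
Constraint 2 (X < Y) on D(X)={1,2,3,4,5,7} D(Y)={1,2,3,4,6,7}: X {1,2,3,4,5,7}->{1,2,3,4,5}; Y {1,2,3,4,6,7}->{2,3,4,6,7}
Constraint 3 (Z < X) on D(Z)={1,3,4,5} D(X)={1,2,3,4,5}: Z {1,3,4,5}->{1,3,4}; X {1,2,3,4,5}->{2,3,4,5}
Constraint 4 (X < Z) on D(X)={2,3,4,5} D(Z)={1,3,4}: X {2,3,4,5}->{2,3}; Z {1,3,4}->{3,4}
So after all 4 constraints: D(Y) = {2,3,4,6,7}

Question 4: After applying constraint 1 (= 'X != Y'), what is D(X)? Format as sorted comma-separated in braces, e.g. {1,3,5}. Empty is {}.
Constraint 1 (X != Y) on D(X)={1,2,3,4,5,7} D(Y)={1,2,3,4,6,7}: no change
So after constraint 1: D(X) = {1,2,3,4,5,7}

Answer: {1,2,3,4,5,7}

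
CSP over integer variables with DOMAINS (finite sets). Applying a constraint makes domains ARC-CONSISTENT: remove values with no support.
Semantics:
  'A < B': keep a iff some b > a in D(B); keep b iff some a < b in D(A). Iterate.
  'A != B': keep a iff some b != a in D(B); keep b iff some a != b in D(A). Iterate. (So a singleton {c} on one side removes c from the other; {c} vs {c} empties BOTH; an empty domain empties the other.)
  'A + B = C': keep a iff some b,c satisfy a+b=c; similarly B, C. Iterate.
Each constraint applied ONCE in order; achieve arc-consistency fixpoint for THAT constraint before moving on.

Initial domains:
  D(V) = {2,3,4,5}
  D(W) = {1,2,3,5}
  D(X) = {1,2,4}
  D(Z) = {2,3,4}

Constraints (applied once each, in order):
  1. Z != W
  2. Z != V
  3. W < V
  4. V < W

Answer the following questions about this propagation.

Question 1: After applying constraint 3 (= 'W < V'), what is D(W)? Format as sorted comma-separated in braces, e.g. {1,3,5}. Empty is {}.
Answer: {1,2,3}

Derivation:
Constraint 1 (Z != W) on D(Z)={2,3,4} D(W)={1,2,3,5}: no change
Constraint 2 (Z != V) on D(Z)={2,3,4} D(V)={2,3,4,5}: no change
Constraint 3 (W < V) on D(W)={1,2,3,5} D(V)={2,3,4,5}: W {1,2,3,5}->{1,2,3}
So after constraint 3: D(W) = {1,2,3}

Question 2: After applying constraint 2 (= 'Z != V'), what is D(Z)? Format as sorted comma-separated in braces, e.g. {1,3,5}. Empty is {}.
Answer: {2,3,4}

Derivation:
Constraint 1 (Z != W) on D(Z)={2,3,4} D(W)={1,2,3,5}: no change
Constraint 2 (Z != V) on D(Z)={2,3,4} D(V)={2,3,4,5}: no change
So after constraint 2: D(Z) = {2,3,4}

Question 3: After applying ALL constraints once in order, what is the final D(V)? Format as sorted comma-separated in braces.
Answer: {2}

Derivation:
Constraint 1 (Z != W) on D(Z)={2,3,4} D(W)={1,2,3,5}: no change
Constraint 2 (Z != V) on D(Z)={2,3,4} D(V)={2,3,4,5}: no change
Constraint 3 (W < V) on D(W)={1,2,3,5} D(V)={2,3,4,5}: W {1,2,3,5}->{1,2,3}
Constraint 4 (V < W) on D(V)={2,3,4,5} D(W)={1,2,3}: V {2,3,4,5}->{2}; W {1,2,3}->{3}
So after all 4 constraints: D(V) = {2}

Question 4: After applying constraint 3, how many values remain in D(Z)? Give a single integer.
Answer: 3

Derivation:
Constraint 1 (Z != W) on D(Z)={2,3,4} D(W)={1,2,3,5}: no change
Constraint 2 (Z != V) on D(Z)={2,3,4} D(V)={2,3,4,5}: no change
Constraint 3 (W < V) on D(W)={1,2,3,5} D(V)={2,3,4,5}: W {1,2,3,5}->{1,2,3}
So after constraint 3: D(Z)={2,3,4}, size = 3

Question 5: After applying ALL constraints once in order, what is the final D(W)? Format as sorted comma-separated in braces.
Constraint 1 (Z != W) on D(Z)={2,3,4} D(W)={1,2,3,5}: no change
Constraint 2 (Z != V) on D(Z)={2,3,4} D(V)={2,3,4,5}: no change
Constraint 3 (W < V) on D(W)={1,2,3,5} D(V)={2,3,4,5}: W {1,2,3,5}->{1,2,3}
Constraint 4 (V < W) on D(V)={2,3,4,5} D(W)={1,2,3}: V {2,3,4,5}->{2}; W {1,2,3}->{3}
So after all 4 constraints: D(W) = {3}

Answer: {3}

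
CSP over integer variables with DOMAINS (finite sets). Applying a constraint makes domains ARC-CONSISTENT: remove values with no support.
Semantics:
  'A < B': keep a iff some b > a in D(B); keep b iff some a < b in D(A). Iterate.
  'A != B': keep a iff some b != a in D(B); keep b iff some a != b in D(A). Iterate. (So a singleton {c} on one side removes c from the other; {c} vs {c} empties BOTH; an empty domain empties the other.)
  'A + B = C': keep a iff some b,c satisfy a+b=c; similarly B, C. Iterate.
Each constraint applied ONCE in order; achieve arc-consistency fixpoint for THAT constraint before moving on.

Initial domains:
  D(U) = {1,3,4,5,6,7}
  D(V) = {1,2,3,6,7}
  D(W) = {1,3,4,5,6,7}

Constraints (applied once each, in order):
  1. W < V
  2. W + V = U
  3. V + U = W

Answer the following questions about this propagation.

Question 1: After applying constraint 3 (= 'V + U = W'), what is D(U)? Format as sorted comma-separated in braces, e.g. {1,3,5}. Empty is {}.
Answer: {3}

Derivation:
Constraint 1 (W < V) on D(W)={1,3,4,5,6,7} D(V)={1,2,3,6,7}: W {1,3,4,5,6,7}->{1,3,4,5,6}; V {1,2,3,6,7}->{2,3,6,7}
Constraint 2 (W + V = U) on D(W)={1,3,4,5,6} D(V)={2,3,6,7} D(U)={1,3,4,5,6,7}: W {1,3,4,5,6}->{1,3,4,5}; V {2,3,6,7}->{2,3,6}; U {1,3,4,5,6,7}->{3,4,5,6,7}
Constraint 3 (V + U = W) on D(V)={2,3,6} D(U)={3,4,5,6,7} D(W)={1,3,4,5}: V {2,3,6}->{2}; U {3,4,5,6,7}->{3}; W {1,3,4,5}->{5}
So after constraint 3: D(U) = {3}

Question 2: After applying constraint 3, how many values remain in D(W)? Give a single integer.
Answer: 1

Derivation:
Constraint 1 (W < V) on D(W)={1,3,4,5,6,7} D(V)={1,2,3,6,7}: W {1,3,4,5,6,7}->{1,3,4,5,6}; V {1,2,3,6,7}->{2,3,6,7}
Constraint 2 (W + V = U) on D(W)={1,3,4,5,6} D(V)={2,3,6,7} D(U)={1,3,4,5,6,7}: W {1,3,4,5,6}->{1,3,4,5}; V {2,3,6,7}->{2,3,6}; U {1,3,4,5,6,7}->{3,4,5,6,7}
Constraint 3 (V + U = W) on D(V)={2,3,6} D(U)={3,4,5,6,7} D(W)={1,3,4,5}: V {2,3,6}->{2}; U {3,4,5,6,7}->{3}; W {1,3,4,5}->{5}
So after constraint 3: D(W)={5}, size = 1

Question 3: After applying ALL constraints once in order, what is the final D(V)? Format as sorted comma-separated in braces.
Answer: {2}

Derivation:
Constraint 1 (W < V) on D(W)={1,3,4,5,6,7} D(V)={1,2,3,6,7}: W {1,3,4,5,6,7}->{1,3,4,5,6}; V {1,2,3,6,7}->{2,3,6,7}
Constraint 2 (W + V = U) on D(W)={1,3,4,5,6} D(V)={2,3,6,7} D(U)={1,3,4,5,6,7}: W {1,3,4,5,6}->{1,3,4,5}; V {2,3,6,7}->{2,3,6}; U {1,3,4,5,6,7}->{3,4,5,6,7}
Constraint 3 (V + U = W) on D(V)={2,3,6} D(U)={3,4,5,6,7} D(W)={1,3,4,5}: V {2,3,6}->{2}; U {3,4,5,6,7}->{3}; W {1,3,4,5}->{5}
So after all 3 constraints: D(V) = {2}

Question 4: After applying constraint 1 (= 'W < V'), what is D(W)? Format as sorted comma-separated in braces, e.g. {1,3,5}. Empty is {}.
Constraint 1 (W < V) on D(W)={1,3,4,5,6,7} D(V)={1,2,3,6,7}: W {1,3,4,5,6,7}->{1,3,4,5,6}; V {1,2,3,6,7}->{2,3,6,7}
So after constraint 1: D(W) = {1,3,4,5,6}

Answer: {1,3,4,5,6}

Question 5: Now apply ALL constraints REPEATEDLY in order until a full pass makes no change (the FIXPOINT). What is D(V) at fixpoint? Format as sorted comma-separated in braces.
Answer: {}

Derivation:
pass 0 (initial): D(V)={1,2,3,6,7}
pass 1: U {1,3,4,5,6,7}->{3}; V {1,2,3,6,7}->{2}; W {1,3,4,5,6,7}->{5}
pass 2: U {3}->{}; V {2}->{}; W {5}->{}
pass 3: no change
Fixpoint after 3 passes: D(V) = {}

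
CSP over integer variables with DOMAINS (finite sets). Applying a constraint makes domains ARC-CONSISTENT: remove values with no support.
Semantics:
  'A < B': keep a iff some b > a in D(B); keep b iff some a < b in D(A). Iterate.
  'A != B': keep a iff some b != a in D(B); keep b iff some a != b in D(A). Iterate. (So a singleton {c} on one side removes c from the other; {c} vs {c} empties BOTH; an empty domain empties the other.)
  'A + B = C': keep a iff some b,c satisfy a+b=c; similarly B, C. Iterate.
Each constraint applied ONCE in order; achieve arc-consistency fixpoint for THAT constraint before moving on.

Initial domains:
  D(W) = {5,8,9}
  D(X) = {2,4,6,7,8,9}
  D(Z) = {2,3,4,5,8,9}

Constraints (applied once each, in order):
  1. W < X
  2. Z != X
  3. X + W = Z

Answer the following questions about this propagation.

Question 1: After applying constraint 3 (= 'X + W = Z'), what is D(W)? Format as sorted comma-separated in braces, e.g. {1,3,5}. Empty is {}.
Answer: {}

Derivation:
Constraint 1 (W < X) on D(W)={5,8,9} D(X)={2,4,6,7,8,9}: W {5,8,9}->{5,8}; X {2,4,6,7,8,9}->{6,7,8,9}
Constraint 2 (Z != X) on D(Z)={2,3,4,5,8,9} D(X)={6,7,8,9}: no change
Constraint 3 (X + W = Z) on D(X)={6,7,8,9} D(W)={5,8} D(Z)={2,3,4,5,8,9}: X {6,7,8,9}->{}; W {5,8}->{}; Z {2,3,4,5,8,9}->{}
So after constraint 3: D(W) = {}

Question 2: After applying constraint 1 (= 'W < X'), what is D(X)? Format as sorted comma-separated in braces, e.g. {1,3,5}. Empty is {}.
Constraint 1 (W < X) on D(W)={5,8,9} D(X)={2,4,6,7,8,9}: W {5,8,9}->{5,8}; X {2,4,6,7,8,9}->{6,7,8,9}
So after constraint 1: D(X) = {6,7,8,9}

Answer: {6,7,8,9}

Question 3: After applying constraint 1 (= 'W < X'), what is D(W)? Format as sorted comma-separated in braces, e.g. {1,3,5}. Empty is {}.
Constraint 1 (W < X) on D(W)={5,8,9} D(X)={2,4,6,7,8,9}: W {5,8,9}->{5,8}; X {2,4,6,7,8,9}->{6,7,8,9}
So after constraint 1: D(W) = {5,8}

Answer: {5,8}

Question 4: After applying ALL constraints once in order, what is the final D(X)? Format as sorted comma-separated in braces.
Answer: {}

Derivation:
Constraint 1 (W < X) on D(W)={5,8,9} D(X)={2,4,6,7,8,9}: W {5,8,9}->{5,8}; X {2,4,6,7,8,9}->{6,7,8,9}
Constraint 2 (Z != X) on D(Z)={2,3,4,5,8,9} D(X)={6,7,8,9}: no change
Constraint 3 (X + W = Z) on D(X)={6,7,8,9} D(W)={5,8} D(Z)={2,3,4,5,8,9}: X {6,7,8,9}->{}; W {5,8}->{}; Z {2,3,4,5,8,9}->{}
So after all 3 constraints: D(X) = {}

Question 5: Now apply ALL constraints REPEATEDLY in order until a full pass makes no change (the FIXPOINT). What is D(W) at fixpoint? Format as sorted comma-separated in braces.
Answer: {}

Derivation:
pass 0 (initial): D(W)={5,8,9}
pass 1: W {5,8,9}->{}; X {2,4,6,7,8,9}->{}; Z {2,3,4,5,8,9}->{}
pass 2: no change
Fixpoint after 2 passes: D(W) = {}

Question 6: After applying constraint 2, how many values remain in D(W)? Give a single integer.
Constraint 1 (W < X) on D(W)={5,8,9} D(X)={2,4,6,7,8,9}: W {5,8,9}->{5,8}; X {2,4,6,7,8,9}->{6,7,8,9}
Constraint 2 (Z != X) on D(Z)={2,3,4,5,8,9} D(X)={6,7,8,9}: no change
So after constraint 2: D(W)={5,8}, size = 2

Answer: 2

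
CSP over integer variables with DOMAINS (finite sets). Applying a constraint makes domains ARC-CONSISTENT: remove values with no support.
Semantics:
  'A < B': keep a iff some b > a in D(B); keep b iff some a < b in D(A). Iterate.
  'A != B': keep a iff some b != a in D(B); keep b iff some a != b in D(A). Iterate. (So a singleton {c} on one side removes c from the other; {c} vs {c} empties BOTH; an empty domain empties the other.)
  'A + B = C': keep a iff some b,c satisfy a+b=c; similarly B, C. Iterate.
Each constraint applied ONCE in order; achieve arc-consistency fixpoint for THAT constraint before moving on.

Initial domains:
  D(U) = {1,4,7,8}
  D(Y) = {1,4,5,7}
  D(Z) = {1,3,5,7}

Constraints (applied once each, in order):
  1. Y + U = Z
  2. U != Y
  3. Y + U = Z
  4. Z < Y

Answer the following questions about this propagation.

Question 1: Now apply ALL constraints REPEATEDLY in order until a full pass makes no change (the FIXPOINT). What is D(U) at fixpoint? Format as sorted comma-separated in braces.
Answer: {}

Derivation:
pass 0 (initial): D(U)={1,4,7,8}
pass 1: U {1,4,7,8}->{1,4}; Y {1,4,5,7}->{}; Z {1,3,5,7}->{}
pass 2: U {1,4}->{}
pass 3: no change
Fixpoint after 3 passes: D(U) = {}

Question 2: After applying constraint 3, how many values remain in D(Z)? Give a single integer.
Constraint 1 (Y + U = Z) on D(Y)={1,4,5,7} D(U)={1,4,7,8} D(Z)={1,3,5,7}: Y {1,4,5,7}->{1,4}; U {1,4,7,8}->{1,4}; Z {1,3,5,7}->{5}
Constraint 2 (U != Y) on D(U)={1,4} D(Y)={1,4}: no change
Constraint 3 (Y + U = Z) on D(Y)={1,4} D(U)={1,4} D(Z)={5}: no change
So after constraint 3: D(Z)={5}, size = 1

Answer: 1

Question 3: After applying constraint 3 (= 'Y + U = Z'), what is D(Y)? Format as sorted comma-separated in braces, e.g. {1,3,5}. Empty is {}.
Answer: {1,4}

Derivation:
Constraint 1 (Y + U = Z) on D(Y)={1,4,5,7} D(U)={1,4,7,8} D(Z)={1,3,5,7}: Y {1,4,5,7}->{1,4}; U {1,4,7,8}->{1,4}; Z {1,3,5,7}->{5}
Constraint 2 (U != Y) on D(U)={1,4} D(Y)={1,4}: no change
Constraint 3 (Y + U = Z) on D(Y)={1,4} D(U)={1,4} D(Z)={5}: no change
So after constraint 3: D(Y) = {1,4}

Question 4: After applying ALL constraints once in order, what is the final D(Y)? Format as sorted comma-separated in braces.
Constraint 1 (Y + U = Z) on D(Y)={1,4,5,7} D(U)={1,4,7,8} D(Z)={1,3,5,7}: Y {1,4,5,7}->{1,4}; U {1,4,7,8}->{1,4}; Z {1,3,5,7}->{5}
Constraint 2 (U != Y) on D(U)={1,4} D(Y)={1,4}: no change
Constraint 3 (Y + U = Z) on D(Y)={1,4} D(U)={1,4} D(Z)={5}: no change
Constraint 4 (Z < Y) on D(Z)={5} D(Y)={1,4}: Z {5}->{}; Y {1,4}->{}
So after all 4 constraints: D(Y) = {}

Answer: {}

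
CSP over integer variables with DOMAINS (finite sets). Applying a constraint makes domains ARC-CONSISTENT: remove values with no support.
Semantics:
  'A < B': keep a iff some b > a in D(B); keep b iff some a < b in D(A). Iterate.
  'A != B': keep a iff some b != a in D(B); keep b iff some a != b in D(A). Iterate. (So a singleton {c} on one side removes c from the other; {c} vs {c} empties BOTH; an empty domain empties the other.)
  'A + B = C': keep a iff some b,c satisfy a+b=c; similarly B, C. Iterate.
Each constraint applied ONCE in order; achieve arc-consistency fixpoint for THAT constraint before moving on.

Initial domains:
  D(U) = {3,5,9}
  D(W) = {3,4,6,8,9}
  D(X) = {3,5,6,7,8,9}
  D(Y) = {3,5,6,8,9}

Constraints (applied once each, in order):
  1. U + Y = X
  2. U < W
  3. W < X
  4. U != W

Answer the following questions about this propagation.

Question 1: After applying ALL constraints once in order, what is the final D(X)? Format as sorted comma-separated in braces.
Constraint 1 (U + Y = X) on D(U)={3,5,9} D(Y)={3,5,6,8,9} D(X)={3,5,6,7,8,9}: U {3,5,9}->{3,5}; Y {3,5,6,8,9}->{3,5,6}; X {3,5,6,7,8,9}->{6,8,9}
Constraint 2 (U < W) on D(U)={3,5} D(W)={3,4,6,8,9}: W {3,4,6,8,9}->{4,6,8,9}
Constraint 3 (W < X) on D(W)={4,6,8,9} D(X)={6,8,9}: W {4,6,8,9}->{4,6,8}
Constraint 4 (U != W) on D(U)={3,5} D(W)={4,6,8}: no change
So after all 4 constraints: D(X) = {6,8,9}

Answer: {6,8,9}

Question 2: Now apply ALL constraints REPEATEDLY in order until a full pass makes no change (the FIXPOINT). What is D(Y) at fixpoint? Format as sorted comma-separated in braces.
pass 0 (initial): D(Y)={3,5,6,8,9}
pass 1: U {3,5,9}->{3,5}; W {3,4,6,8,9}->{4,6,8}; X {3,5,6,7,8,9}->{6,8,9}; Y {3,5,6,8,9}->{3,5,6}
pass 2: no change
Fixpoint after 2 passes: D(Y) = {3,5,6}

Answer: {3,5,6}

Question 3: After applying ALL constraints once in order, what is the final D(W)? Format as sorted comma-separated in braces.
Answer: {4,6,8}

Derivation:
Constraint 1 (U + Y = X) on D(U)={3,5,9} D(Y)={3,5,6,8,9} D(X)={3,5,6,7,8,9}: U {3,5,9}->{3,5}; Y {3,5,6,8,9}->{3,5,6}; X {3,5,6,7,8,9}->{6,8,9}
Constraint 2 (U < W) on D(U)={3,5} D(W)={3,4,6,8,9}: W {3,4,6,8,9}->{4,6,8,9}
Constraint 3 (W < X) on D(W)={4,6,8,9} D(X)={6,8,9}: W {4,6,8,9}->{4,6,8}
Constraint 4 (U != W) on D(U)={3,5} D(W)={4,6,8}: no change
So after all 4 constraints: D(W) = {4,6,8}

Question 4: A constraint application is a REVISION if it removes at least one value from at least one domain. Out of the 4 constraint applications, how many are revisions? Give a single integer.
Answer: 3

Derivation:
Constraint 1 (U + Y = X) on D(U)={3,5,9} D(Y)={3,5,6,8,9} D(X)={3,5,6,7,8,9}: U {3,5,9}->{3,5}; Y {3,5,6,8,9}->{3,5,6}; X {3,5,6,7,8,9}->{6,8,9} => REVISION
Constraint 2 (U < W) on D(U)={3,5} D(W)={3,4,6,8,9}: W {3,4,6,8,9}->{4,6,8,9} => REVISION
Constraint 3 (W < X) on D(W)={4,6,8,9} D(X)={6,8,9}: W {4,6,8,9}->{4,6,8} => REVISION
Constraint 4 (U != W) on D(U)={3,5} D(W)={4,6,8}: no change => not a revision
Total revisions = 3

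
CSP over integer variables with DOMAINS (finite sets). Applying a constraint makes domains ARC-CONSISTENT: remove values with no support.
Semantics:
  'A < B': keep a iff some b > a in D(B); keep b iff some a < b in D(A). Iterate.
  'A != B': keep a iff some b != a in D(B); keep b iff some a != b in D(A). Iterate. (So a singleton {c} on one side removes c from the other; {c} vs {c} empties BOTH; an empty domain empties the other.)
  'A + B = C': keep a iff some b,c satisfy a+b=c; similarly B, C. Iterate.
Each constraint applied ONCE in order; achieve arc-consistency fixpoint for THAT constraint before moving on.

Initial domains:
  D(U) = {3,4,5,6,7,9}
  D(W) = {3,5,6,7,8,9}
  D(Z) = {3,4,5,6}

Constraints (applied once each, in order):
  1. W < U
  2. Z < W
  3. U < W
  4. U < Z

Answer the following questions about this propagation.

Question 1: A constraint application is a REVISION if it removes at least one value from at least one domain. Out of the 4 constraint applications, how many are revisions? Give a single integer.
Answer: 4

Derivation:
Constraint 1 (W < U) on D(W)={3,5,6,7,8,9} D(U)={3,4,5,6,7,9}: W {3,5,6,7,8,9}->{3,5,6,7,8}; U {3,4,5,6,7,9}->{4,5,6,7,9} => REVISION
Constraint 2 (Z < W) on D(Z)={3,4,5,6} D(W)={3,5,6,7,8}: W {3,5,6,7,8}->{5,6,7,8} => REVISION
Constraint 3 (U < W) on D(U)={4,5,6,7,9} D(W)={5,6,7,8}: U {4,5,6,7,9}->{4,5,6,7} => REVISION
Constraint 4 (U < Z) on D(U)={4,5,6,7} D(Z)={3,4,5,6}: U {4,5,6,7}->{4,5}; Z {3,4,5,6}->{5,6} => REVISION
Total revisions = 4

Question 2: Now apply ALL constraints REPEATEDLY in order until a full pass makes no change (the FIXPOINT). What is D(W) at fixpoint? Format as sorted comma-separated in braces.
Answer: {}

Derivation:
pass 0 (initial): D(W)={3,5,6,7,8,9}
pass 1: U {3,4,5,6,7,9}->{4,5}; W {3,5,6,7,8,9}->{5,6,7,8}; Z {3,4,5,6}->{5,6}
pass 2: U {4,5}->{}; W {5,6,7,8}->{}; Z {5,6}->{}
pass 3: no change
Fixpoint after 3 passes: D(W) = {}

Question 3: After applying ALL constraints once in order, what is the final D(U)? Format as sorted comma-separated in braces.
Answer: {4,5}

Derivation:
Constraint 1 (W < U) on D(W)={3,5,6,7,8,9} D(U)={3,4,5,6,7,9}: W {3,5,6,7,8,9}->{3,5,6,7,8}; U {3,4,5,6,7,9}->{4,5,6,7,9}
Constraint 2 (Z < W) on D(Z)={3,4,5,6} D(W)={3,5,6,7,8}: W {3,5,6,7,8}->{5,6,7,8}
Constraint 3 (U < W) on D(U)={4,5,6,7,9} D(W)={5,6,7,8}: U {4,5,6,7,9}->{4,5,6,7}
Constraint 4 (U < Z) on D(U)={4,5,6,7} D(Z)={3,4,5,6}: U {4,5,6,7}->{4,5}; Z {3,4,5,6}->{5,6}
So after all 4 constraints: D(U) = {4,5}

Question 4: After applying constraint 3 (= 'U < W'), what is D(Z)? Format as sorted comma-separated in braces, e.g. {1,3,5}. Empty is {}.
Answer: {3,4,5,6}

Derivation:
Constraint 1 (W < U) on D(W)={3,5,6,7,8,9} D(U)={3,4,5,6,7,9}: W {3,5,6,7,8,9}->{3,5,6,7,8}; U {3,4,5,6,7,9}->{4,5,6,7,9}
Constraint 2 (Z < W) on D(Z)={3,4,5,6} D(W)={3,5,6,7,8}: W {3,5,6,7,8}->{5,6,7,8}
Constraint 3 (U < W) on D(U)={4,5,6,7,9} D(W)={5,6,7,8}: U {4,5,6,7,9}->{4,5,6,7}
So after constraint 3: D(Z) = {3,4,5,6}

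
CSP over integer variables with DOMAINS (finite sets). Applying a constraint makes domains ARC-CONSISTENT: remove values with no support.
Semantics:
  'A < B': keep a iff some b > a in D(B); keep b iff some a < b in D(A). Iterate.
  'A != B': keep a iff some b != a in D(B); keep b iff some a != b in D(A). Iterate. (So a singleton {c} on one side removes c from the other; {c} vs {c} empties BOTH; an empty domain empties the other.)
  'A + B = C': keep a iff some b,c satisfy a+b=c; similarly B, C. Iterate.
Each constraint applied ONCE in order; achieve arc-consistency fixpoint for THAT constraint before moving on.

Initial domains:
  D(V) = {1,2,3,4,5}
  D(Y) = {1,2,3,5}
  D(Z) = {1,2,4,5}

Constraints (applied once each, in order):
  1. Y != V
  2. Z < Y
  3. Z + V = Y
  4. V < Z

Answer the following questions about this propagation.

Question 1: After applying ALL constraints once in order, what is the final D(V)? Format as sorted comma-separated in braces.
Constraint 1 (Y != V) on D(Y)={1,2,3,5} D(V)={1,2,3,4,5}: no change
Constraint 2 (Z < Y) on D(Z)={1,2,4,5} D(Y)={1,2,3,5}: Z {1,2,4,5}->{1,2,4}; Y {1,2,3,5}->{2,3,5}
Constraint 3 (Z + V = Y) on D(Z)={1,2,4} D(V)={1,2,3,4,5} D(Y)={2,3,5}: V {1,2,3,4,5}->{1,2,3,4}
Constraint 4 (V < Z) on D(V)={1,2,3,4} D(Z)={1,2,4}: V {1,2,3,4}->{1,2,3}; Z {1,2,4}->{2,4}
So after all 4 constraints: D(V) = {1,2,3}

Answer: {1,2,3}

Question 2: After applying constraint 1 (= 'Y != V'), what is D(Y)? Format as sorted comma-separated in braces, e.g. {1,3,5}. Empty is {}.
Answer: {1,2,3,5}

Derivation:
Constraint 1 (Y != V) on D(Y)={1,2,3,5} D(V)={1,2,3,4,5}: no change
So after constraint 1: D(Y) = {1,2,3,5}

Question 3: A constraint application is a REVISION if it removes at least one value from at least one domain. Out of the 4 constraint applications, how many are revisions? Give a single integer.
Answer: 3

Derivation:
Constraint 1 (Y != V) on D(Y)={1,2,3,5} D(V)={1,2,3,4,5}: no change => not a revision
Constraint 2 (Z < Y) on D(Z)={1,2,4,5} D(Y)={1,2,3,5}: Z {1,2,4,5}->{1,2,4}; Y {1,2,3,5}->{2,3,5} => REVISION
Constraint 3 (Z + V = Y) on D(Z)={1,2,4} D(V)={1,2,3,4,5} D(Y)={2,3,5}: V {1,2,3,4,5}->{1,2,3,4} => REVISION
Constraint 4 (V < Z) on D(V)={1,2,3,4} D(Z)={1,2,4}: V {1,2,3,4}->{1,2,3}; Z {1,2,4}->{2,4} => REVISION
Total revisions = 3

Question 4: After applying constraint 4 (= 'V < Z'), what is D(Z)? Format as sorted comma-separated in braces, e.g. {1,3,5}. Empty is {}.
Answer: {2,4}

Derivation:
Constraint 1 (Y != V) on D(Y)={1,2,3,5} D(V)={1,2,3,4,5}: no change
Constraint 2 (Z < Y) on D(Z)={1,2,4,5} D(Y)={1,2,3,5}: Z {1,2,4,5}->{1,2,4}; Y {1,2,3,5}->{2,3,5}
Constraint 3 (Z + V = Y) on D(Z)={1,2,4} D(V)={1,2,3,4,5} D(Y)={2,3,5}: V {1,2,3,4,5}->{1,2,3,4}
Constraint 4 (V < Z) on D(V)={1,2,3,4} D(Z)={1,2,4}: V {1,2,3,4}->{1,2,3}; Z {1,2,4}->{2,4}
So after constraint 4: D(Z) = {2,4}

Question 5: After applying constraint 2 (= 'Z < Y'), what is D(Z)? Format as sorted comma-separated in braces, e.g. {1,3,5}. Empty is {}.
Constraint 1 (Y != V) on D(Y)={1,2,3,5} D(V)={1,2,3,4,5}: no change
Constraint 2 (Z < Y) on D(Z)={1,2,4,5} D(Y)={1,2,3,5}: Z {1,2,4,5}->{1,2,4}; Y {1,2,3,5}->{2,3,5}
So after constraint 2: D(Z) = {1,2,4}

Answer: {1,2,4}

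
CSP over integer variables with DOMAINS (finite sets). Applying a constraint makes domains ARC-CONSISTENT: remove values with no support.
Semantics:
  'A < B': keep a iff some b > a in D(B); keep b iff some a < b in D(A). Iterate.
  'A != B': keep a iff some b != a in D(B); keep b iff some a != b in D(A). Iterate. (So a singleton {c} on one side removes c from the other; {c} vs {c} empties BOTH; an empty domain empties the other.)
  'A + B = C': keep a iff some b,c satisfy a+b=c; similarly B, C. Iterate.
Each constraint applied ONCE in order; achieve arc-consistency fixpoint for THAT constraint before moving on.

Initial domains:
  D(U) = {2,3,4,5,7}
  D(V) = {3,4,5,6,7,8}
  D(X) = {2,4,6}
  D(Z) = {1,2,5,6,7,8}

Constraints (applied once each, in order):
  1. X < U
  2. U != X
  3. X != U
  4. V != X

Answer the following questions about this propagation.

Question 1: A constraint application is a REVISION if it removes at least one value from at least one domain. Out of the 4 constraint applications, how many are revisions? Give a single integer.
Answer: 1

Derivation:
Constraint 1 (X < U) on D(X)={2,4,6} D(U)={2,3,4,5,7}: U {2,3,4,5,7}->{3,4,5,7} => REVISION
Constraint 2 (U != X) on D(U)={3,4,5,7} D(X)={2,4,6}: no change => not a revision
Constraint 3 (X != U) on D(X)={2,4,6} D(U)={3,4,5,7}: no change => not a revision
Constraint 4 (V != X) on D(V)={3,4,5,6,7,8} D(X)={2,4,6}: no change => not a revision
Total revisions = 1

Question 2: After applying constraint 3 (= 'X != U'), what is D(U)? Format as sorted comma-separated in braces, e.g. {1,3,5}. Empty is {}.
Constraint 1 (X < U) on D(X)={2,4,6} D(U)={2,3,4,5,7}: U {2,3,4,5,7}->{3,4,5,7}
Constraint 2 (U != X) on D(U)={3,4,5,7} D(X)={2,4,6}: no change
Constraint 3 (X != U) on D(X)={2,4,6} D(U)={3,4,5,7}: no change
So after constraint 3: D(U) = {3,4,5,7}

Answer: {3,4,5,7}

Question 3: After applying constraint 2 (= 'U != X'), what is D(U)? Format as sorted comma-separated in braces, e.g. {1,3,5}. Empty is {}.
Answer: {3,4,5,7}

Derivation:
Constraint 1 (X < U) on D(X)={2,4,6} D(U)={2,3,4,5,7}: U {2,3,4,5,7}->{3,4,5,7}
Constraint 2 (U != X) on D(U)={3,4,5,7} D(X)={2,4,6}: no change
So after constraint 2: D(U) = {3,4,5,7}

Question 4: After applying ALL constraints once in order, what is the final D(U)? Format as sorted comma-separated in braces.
Answer: {3,4,5,7}

Derivation:
Constraint 1 (X < U) on D(X)={2,4,6} D(U)={2,3,4,5,7}: U {2,3,4,5,7}->{3,4,5,7}
Constraint 2 (U != X) on D(U)={3,4,5,7} D(X)={2,4,6}: no change
Constraint 3 (X != U) on D(X)={2,4,6} D(U)={3,4,5,7}: no change
Constraint 4 (V != X) on D(V)={3,4,5,6,7,8} D(X)={2,4,6}: no change
So after all 4 constraints: D(U) = {3,4,5,7}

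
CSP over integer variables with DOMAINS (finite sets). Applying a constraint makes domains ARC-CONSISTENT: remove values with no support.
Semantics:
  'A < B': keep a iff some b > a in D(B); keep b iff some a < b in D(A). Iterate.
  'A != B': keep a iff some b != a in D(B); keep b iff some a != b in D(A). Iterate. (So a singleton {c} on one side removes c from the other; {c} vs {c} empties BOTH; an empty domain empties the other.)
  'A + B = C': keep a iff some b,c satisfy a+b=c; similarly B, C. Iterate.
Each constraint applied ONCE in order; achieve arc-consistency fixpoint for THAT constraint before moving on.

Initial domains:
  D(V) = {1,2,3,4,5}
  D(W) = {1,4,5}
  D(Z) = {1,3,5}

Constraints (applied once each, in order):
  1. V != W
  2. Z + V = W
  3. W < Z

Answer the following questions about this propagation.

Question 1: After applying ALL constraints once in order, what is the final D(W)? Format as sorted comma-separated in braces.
Answer: {}

Derivation:
Constraint 1 (V != W) on D(V)={1,2,3,4,5} D(W)={1,4,5}: no change
Constraint 2 (Z + V = W) on D(Z)={1,3,5} D(V)={1,2,3,4,5} D(W)={1,4,5}: Z {1,3,5}->{1,3}; V {1,2,3,4,5}->{1,2,3,4}; W {1,4,5}->{4,5}
Constraint 3 (W < Z) on D(W)={4,5} D(Z)={1,3}: W {4,5}->{}; Z {1,3}->{}
So after all 3 constraints: D(W) = {}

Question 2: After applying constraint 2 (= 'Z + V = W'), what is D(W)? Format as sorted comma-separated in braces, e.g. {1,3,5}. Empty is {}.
Answer: {4,5}

Derivation:
Constraint 1 (V != W) on D(V)={1,2,3,4,5} D(W)={1,4,5}: no change
Constraint 2 (Z + V = W) on D(Z)={1,3,5} D(V)={1,2,3,4,5} D(W)={1,4,5}: Z {1,3,5}->{1,3}; V {1,2,3,4,5}->{1,2,3,4}; W {1,4,5}->{4,5}
So after constraint 2: D(W) = {4,5}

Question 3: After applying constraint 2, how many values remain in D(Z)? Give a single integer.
Answer: 2

Derivation:
Constraint 1 (V != W) on D(V)={1,2,3,4,5} D(W)={1,4,5}: no change
Constraint 2 (Z + V = W) on D(Z)={1,3,5} D(V)={1,2,3,4,5} D(W)={1,4,5}: Z {1,3,5}->{1,3}; V {1,2,3,4,5}->{1,2,3,4}; W {1,4,5}->{4,5}
So after constraint 2: D(Z)={1,3}, size = 2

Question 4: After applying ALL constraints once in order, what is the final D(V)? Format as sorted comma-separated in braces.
Constraint 1 (V != W) on D(V)={1,2,3,4,5} D(W)={1,4,5}: no change
Constraint 2 (Z + V = W) on D(Z)={1,3,5} D(V)={1,2,3,4,5} D(W)={1,4,5}: Z {1,3,5}->{1,3}; V {1,2,3,4,5}->{1,2,3,4}; W {1,4,5}->{4,5}
Constraint 3 (W < Z) on D(W)={4,5} D(Z)={1,3}: W {4,5}->{}; Z {1,3}->{}
So after all 3 constraints: D(V) = {1,2,3,4}

Answer: {1,2,3,4}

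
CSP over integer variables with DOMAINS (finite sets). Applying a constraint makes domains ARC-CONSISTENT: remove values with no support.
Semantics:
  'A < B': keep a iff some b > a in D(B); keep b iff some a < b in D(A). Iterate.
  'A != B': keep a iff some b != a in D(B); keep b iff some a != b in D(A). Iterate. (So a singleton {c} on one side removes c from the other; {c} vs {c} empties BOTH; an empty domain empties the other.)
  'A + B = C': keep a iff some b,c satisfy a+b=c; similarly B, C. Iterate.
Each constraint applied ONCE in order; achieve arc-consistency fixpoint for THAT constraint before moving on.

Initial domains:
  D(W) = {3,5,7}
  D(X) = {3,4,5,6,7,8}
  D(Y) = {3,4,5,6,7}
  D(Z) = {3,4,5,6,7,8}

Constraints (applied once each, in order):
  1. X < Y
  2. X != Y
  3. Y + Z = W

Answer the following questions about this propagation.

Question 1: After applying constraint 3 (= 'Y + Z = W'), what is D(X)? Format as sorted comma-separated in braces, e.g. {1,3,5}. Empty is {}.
Constraint 1 (X < Y) on D(X)={3,4,5,6,7,8} D(Y)={3,4,5,6,7}: X {3,4,5,6,7,8}->{3,4,5,6}; Y {3,4,5,6,7}->{4,5,6,7}
Constraint 2 (X != Y) on D(X)={3,4,5,6} D(Y)={4,5,6,7}: no change
Constraint 3 (Y + Z = W) on D(Y)={4,5,6,7} D(Z)={3,4,5,6,7,8} D(W)={3,5,7}: Y {4,5,6,7}->{4}; Z {3,4,5,6,7,8}->{3}; W {3,5,7}->{7}
So after constraint 3: D(X) = {3,4,5,6}

Answer: {3,4,5,6}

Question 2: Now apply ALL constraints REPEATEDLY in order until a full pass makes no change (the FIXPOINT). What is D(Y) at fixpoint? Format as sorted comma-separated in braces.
pass 0 (initial): D(Y)={3,4,5,6,7}
pass 1: W {3,5,7}->{7}; X {3,4,5,6,7,8}->{3,4,5,6}; Y {3,4,5,6,7}->{4}; Z {3,4,5,6,7,8}->{3}
pass 2: X {3,4,5,6}->{3}
pass 3: no change
Fixpoint after 3 passes: D(Y) = {4}

Answer: {4}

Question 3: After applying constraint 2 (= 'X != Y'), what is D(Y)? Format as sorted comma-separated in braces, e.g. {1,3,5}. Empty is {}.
Answer: {4,5,6,7}

Derivation:
Constraint 1 (X < Y) on D(X)={3,4,5,6,7,8} D(Y)={3,4,5,6,7}: X {3,4,5,6,7,8}->{3,4,5,6}; Y {3,4,5,6,7}->{4,5,6,7}
Constraint 2 (X != Y) on D(X)={3,4,5,6} D(Y)={4,5,6,7}: no change
So after constraint 2: D(Y) = {4,5,6,7}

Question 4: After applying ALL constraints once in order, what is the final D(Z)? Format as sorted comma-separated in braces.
Answer: {3}

Derivation:
Constraint 1 (X < Y) on D(X)={3,4,5,6,7,8} D(Y)={3,4,5,6,7}: X {3,4,5,6,7,8}->{3,4,5,6}; Y {3,4,5,6,7}->{4,5,6,7}
Constraint 2 (X != Y) on D(X)={3,4,5,6} D(Y)={4,5,6,7}: no change
Constraint 3 (Y + Z = W) on D(Y)={4,5,6,7} D(Z)={3,4,5,6,7,8} D(W)={3,5,7}: Y {4,5,6,7}->{4}; Z {3,4,5,6,7,8}->{3}; W {3,5,7}->{7}
So after all 3 constraints: D(Z) = {3}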